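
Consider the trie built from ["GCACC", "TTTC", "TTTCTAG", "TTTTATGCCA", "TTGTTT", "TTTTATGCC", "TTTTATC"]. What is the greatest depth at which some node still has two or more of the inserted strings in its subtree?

9

Look for the deepest trie node that still has at least two words in its subtree.
e.g. "TTTTATGCC" and "TTTTATGCCA" share the prefix "TTTTATGCC" of length 9; no pair shares a longer one.
Longest shared-prefix length: 9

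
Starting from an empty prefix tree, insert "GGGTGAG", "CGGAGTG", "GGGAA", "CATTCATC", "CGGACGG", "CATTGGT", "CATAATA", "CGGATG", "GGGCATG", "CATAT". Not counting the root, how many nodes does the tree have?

40

For each word, the new-node count is its length minus the longest prefix already in the trie:
  "GGGTGAG" → 7 new (G, G, G, T, G, A, G)
  "CGGAGTG" → 7 new (C, G, G, A, G, T, G)
  "GGGAA" → prefix "GGG" already present; 2 new (A, A)
  "CATTCATC" → prefix "C" already present; 7 new (A, T, T, C, A, T, C)
  "CGGACGG" → prefix "CGGA" already present; 3 new (C, G, G)
  "CATTGGT" → prefix "CATT" already present; 3 new (G, G, T)
  "CATAATA" → prefix "CAT" already present; 4 new (A, A, T, A)
  "CGGATG" → prefix "CGGA" already present; 2 new (T, G)
  "GGGCATG" → prefix "GGG" already present; 4 new (C, A, T, G)
  "CATAT" → prefix "CATA" already present; 1 new (T)
Total nodes = 7 + 7 + 2 + 7 + 3 + 3 + 4 + 2 + 4 + 1 = 40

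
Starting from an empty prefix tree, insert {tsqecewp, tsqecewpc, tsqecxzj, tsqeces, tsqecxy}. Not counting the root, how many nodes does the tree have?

14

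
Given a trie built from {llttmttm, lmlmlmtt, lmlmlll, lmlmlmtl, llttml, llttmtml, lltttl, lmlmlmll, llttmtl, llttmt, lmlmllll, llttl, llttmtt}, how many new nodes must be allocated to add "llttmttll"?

2

Walking "llttmttll" from the root, the first 7 characters ("llttmtt") follow existing edges; "l" is the first miss.
Each of the 2 remaining characters creates one node.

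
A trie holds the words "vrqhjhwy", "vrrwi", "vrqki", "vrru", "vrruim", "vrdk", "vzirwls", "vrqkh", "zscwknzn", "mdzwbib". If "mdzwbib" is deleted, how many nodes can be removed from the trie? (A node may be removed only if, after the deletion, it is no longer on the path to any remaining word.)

7

After clearing the end-marker at "mdzwbib", prune upward until reaching a node still needed by another word.
No other word shares any prefix with "mdzwbib", so all 7 of its nodes go.
Nodes removed: 7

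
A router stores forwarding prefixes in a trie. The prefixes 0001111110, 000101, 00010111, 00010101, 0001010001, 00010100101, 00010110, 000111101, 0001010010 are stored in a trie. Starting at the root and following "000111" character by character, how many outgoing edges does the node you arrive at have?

The children of the "000111" node are the distinct next characters among strings starting with "000111".
Distinct next characters after "000111": 1.
That node has 1 child edge.

1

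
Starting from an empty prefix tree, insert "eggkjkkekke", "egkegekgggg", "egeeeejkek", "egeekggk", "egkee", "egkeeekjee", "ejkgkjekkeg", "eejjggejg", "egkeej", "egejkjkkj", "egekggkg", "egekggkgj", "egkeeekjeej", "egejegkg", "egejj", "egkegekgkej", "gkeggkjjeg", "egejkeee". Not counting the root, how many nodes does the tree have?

91

For each word, the new-node count is its length minus the longest prefix already in the trie:
  "eggkjkkekke" → 11 new (e, g, g, k, j, k, k, e, k, k, e)
  "egkegekgggg" → prefix "eg" already present; 9 new (k, e, g, e, k, g, g, g, g)
  "egeeeejkek" → prefix "eg" already present; 8 new (e, e, e, e, j, k, e, k)
  "egeekggk" → prefix "egee" already present; 4 new (k, g, g, k)
  "egkee" → prefix "egke" already present; 1 new (e)
  "egkeeekjee" → prefix "egkee" already present; 5 new (e, k, j, e, e)
  "ejkgkjekkeg" → prefix "e" already present; 10 new (j, k, g, k, j, e, k, k, e, g)
  "eejjggejg" → prefix "e" already present; 8 new (e, j, j, g, g, e, j, g)
  "egkeej" → prefix "egkee" already present; 1 new (j)
  "egejkjkkj" → prefix "ege" already present; 6 new (j, k, j, k, k, j)
  "egekggkg" → prefix "ege" already present; 5 new (k, g, g, k, g)
  "egekggkgj" → prefix "egekggkg" already present; 1 new (j)
  "egkeeekjeej" → prefix "egkeeekjee" already present; 1 new (j)
  "egejegkg" → prefix "egej" already present; 4 new (e, g, k, g)
  "egejj" → prefix "egej" already present; 1 new (j)
  "egkegekgkej" → prefix "egkegekg" already present; 3 new (k, e, j)
  "gkeggkjjeg" → 10 new (g, k, e, g, g, k, j, j, e, g)
  "egejkeee" → prefix "egejk" already present; 3 new (e, e, e)
Total nodes = 11 + 9 + 8 + 4 + 1 + 5 + 10 + 8 + 1 + 6 + 5 + 1 + 1 + 4 + 1 + 3 + 10 + 3 = 91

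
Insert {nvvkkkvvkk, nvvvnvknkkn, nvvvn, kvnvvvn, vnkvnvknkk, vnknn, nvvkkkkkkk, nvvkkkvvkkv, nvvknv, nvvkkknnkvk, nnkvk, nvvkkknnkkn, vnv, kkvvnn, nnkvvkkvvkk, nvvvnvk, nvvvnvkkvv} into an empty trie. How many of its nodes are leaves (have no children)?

14

Leaves are exactly the stored words that no other stored word extends.
Those words: "kkvvnn", "kvnvvvn", "nnkvk", "nnkvvkkvvkk", "nvvkkkkkkk", "nvvkkknnkkn", "nvvkkknnkvk", "nvvkkkvvkkv", "nvvknv", "nvvvnvkkvv", "nvvvnvknkkn", "vnknn", "vnkvnvknkk", "vnv"
Leaf count: 14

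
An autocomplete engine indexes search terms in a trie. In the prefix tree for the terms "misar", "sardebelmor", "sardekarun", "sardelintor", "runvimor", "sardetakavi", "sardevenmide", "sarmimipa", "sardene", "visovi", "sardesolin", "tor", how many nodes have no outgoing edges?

12

A leaf is a node with no children — equivalently, the end of a word that is not a proper prefix of any other stored word.
Those words: "misar", "runvimor", "sardebelmor", "sardekarun", "sardelintor", "sardene", "sardesolin", "sardetakavi", "sardevenmide", "sarmimipa", "tor", "visovi"
Leaf count: 12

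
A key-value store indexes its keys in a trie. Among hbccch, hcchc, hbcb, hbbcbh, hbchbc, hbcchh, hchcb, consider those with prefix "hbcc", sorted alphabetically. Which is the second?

hbcchh

DFS of the "hbcc" subtree visits, in order: "hbccch", "hbcchh"
Position 2: hbcchh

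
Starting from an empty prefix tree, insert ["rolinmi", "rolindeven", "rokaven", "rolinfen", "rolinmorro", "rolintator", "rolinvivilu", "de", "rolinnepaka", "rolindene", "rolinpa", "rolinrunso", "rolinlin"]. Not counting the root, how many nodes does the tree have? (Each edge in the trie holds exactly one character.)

For each word, the new-node count is its length minus the longest prefix already in the trie:
  "rolinmi" → 7 new (r, o, l, i, n, m, i)
  "rolindeven" → prefix "rolin" already present; 5 new (d, e, v, e, n)
  "rokaven" → prefix "ro" already present; 5 new (k, a, v, e, n)
  "rolinfen" → prefix "rolin" already present; 3 new (f, e, n)
  "rolinmorro" → prefix "rolinm" already present; 4 new (o, r, r, o)
  "rolintator" → prefix "rolin" already present; 5 new (t, a, t, o, r)
  "rolinvivilu" → prefix "rolin" already present; 6 new (v, i, v, i, l, u)
  "de" → 2 new (d, e)
  "rolinnepaka" → prefix "rolin" already present; 6 new (n, e, p, a, k, a)
  "rolindene" → prefix "rolinde" already present; 2 new (n, e)
  "rolinpa" → prefix "rolin" already present; 2 new (p, a)
  "rolinrunso" → prefix "rolin" already present; 5 new (r, u, n, s, o)
  "rolinlin" → prefix "rolin" already present; 3 new (l, i, n)
Total nodes = 7 + 5 + 5 + 3 + 4 + 5 + 6 + 2 + 6 + 2 + 2 + 5 + 3 = 55

55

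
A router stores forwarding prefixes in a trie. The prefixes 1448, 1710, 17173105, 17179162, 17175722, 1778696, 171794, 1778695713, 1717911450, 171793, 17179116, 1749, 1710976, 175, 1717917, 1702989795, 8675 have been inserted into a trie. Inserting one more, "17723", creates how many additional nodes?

2

"177" is already a path in the trie; the remaining "23" must be added.
Each of the 2 remaining characters creates one node.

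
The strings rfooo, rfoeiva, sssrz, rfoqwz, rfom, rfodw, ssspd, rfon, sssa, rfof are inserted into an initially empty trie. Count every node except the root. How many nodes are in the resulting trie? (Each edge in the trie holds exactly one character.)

Trace insertions, counting only characters that open a new branch:
  "rfooo" → 5 new (r, f, o, o, o)
  "rfoeiva" → prefix "rfo" already present; 4 new (e, i, v, a)
  "sssrz" → 5 new (s, s, s, r, z)
  "rfoqwz" → prefix "rfo" already present; 3 new (q, w, z)
  "rfom" → prefix "rfo" already present; 1 new (m)
  "rfodw" → prefix "rfo" already present; 2 new (d, w)
  "ssspd" → prefix "sss" already present; 2 new (p, d)
  "rfon" → prefix "rfo" already present; 1 new (n)
  "sssa" → prefix "sss" already present; 1 new (a)
  "rfof" → prefix "rfo" already present; 1 new (f)
Total nodes = 5 + 4 + 5 + 3 + 1 + 2 + 2 + 1 + 1 + 1 = 25

25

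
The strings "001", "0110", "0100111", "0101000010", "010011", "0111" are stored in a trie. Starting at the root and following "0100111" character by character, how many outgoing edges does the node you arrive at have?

Follow the path "0100111" to its node, then look at its outgoing edges.
No stored string extends past "0100111".
That node has 0 child edges.

0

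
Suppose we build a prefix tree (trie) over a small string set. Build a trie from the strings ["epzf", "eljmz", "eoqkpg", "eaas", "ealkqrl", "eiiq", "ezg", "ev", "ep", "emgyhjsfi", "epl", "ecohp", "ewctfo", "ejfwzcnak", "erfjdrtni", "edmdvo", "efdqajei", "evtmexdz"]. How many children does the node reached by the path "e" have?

Follow the path "e" to its node, then look at its outgoing edges.
Distinct next characters after "e": a, c, d, f, i, j, l, m, o, p, r, v, w, z.
That node has 14 child edges.

14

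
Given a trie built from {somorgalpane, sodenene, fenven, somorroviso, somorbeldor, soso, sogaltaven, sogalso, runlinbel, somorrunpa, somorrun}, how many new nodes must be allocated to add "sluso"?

4

"s" is already a path in the trie; the remaining "luso" must be added.
Each of the 4 remaining characters creates one node.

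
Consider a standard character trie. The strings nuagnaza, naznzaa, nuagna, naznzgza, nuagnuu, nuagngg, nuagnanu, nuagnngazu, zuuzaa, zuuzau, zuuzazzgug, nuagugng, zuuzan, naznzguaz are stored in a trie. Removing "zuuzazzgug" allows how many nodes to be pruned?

A node on "zuuzazzgug"'s path can go only if nothing else ends at it or branches off below it.
The suffix "zzgug" (5 nodes) is used only by "zuuzazzgug"; the node for "zuuza" still has the child "a", so pruning stops there.
Nodes removed: 5

5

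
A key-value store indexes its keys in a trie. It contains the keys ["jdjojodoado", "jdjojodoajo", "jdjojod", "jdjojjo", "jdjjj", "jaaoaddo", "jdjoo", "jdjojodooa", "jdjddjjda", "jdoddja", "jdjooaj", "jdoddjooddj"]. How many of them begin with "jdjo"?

Traverse to the node for "jdjo", then collect every word in that subtree.
Matches: "jdjojjo", "jdjojod", "jdjojodoado", "jdjojodoajo", "jdjojodooa", "jdjoo", "jdjooaj"
Count: 7

7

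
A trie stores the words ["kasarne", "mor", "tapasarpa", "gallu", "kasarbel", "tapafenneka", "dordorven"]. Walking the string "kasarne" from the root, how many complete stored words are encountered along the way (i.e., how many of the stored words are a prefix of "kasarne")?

Traverse "kasarne" character by character; count nodes along the way that are marked as word ends.
Prefixes of the query that are stored words: "kasarne"
Count: 1

1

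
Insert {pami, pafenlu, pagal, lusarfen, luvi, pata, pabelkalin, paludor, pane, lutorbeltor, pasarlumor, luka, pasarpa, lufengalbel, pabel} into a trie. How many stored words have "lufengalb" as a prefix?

Filter for entries beginning with "lufengalb":
Words under "lufengalb": lufengalbel
Count: 1

1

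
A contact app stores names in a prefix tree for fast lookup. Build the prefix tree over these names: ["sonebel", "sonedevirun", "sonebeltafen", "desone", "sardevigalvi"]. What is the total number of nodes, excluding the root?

Count nodes per top-level branch (shared prefixes stored once):
  'd'-branch (desone): 6 nodes
  's'-branch (sardevigalvi, sonebel, sonebeltafen, sonedevirun): 30 nodes
Sum: 36

36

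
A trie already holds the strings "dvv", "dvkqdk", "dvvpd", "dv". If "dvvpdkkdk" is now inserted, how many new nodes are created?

4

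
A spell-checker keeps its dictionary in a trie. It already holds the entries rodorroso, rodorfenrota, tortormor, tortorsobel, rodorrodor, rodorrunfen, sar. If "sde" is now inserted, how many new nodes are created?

2

The longest prefix of "sde" already in the trie is "s" (length 1).
So 3 − 1 = 2 new nodes.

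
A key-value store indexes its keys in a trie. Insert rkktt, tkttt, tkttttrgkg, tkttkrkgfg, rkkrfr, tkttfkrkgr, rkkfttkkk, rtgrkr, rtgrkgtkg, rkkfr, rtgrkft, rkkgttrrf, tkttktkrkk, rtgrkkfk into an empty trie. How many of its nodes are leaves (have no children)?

A leaf is a node with no children — equivalently, the end of a word that is not a proper prefix of any other stored word.
Those words: "rkkfr", "rkkfttkkk", "rkkgttrrf", "rkkrfr", "rkktt", "rtgrkft", "rtgrkgtkg", "rtgrkkfk", "rtgrkr", "tkttfkrkgr", "tkttkrkgfg", "tkttktkrkk", "tkttttrgkg"
Leaf count: 13

13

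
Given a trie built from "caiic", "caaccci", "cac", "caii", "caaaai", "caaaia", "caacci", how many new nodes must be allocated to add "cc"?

1

Walking "cc" from the root, the first 1 characters ("c") follow existing edges; "c" is the first miss.
So 2 − 1 = 1 new nodes.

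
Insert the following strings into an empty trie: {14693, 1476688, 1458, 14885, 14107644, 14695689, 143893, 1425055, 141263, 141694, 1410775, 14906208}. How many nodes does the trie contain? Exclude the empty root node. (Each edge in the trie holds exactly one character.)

Count nodes per top-level branch (shared prefixes stored once):
  '1'-branch (14107644, 1410775, 141263, 141694, 1425055, 143893, 1458, 14693, 14695689, 1476688, 14885, 14906208): 48 nodes
Sum: 48

48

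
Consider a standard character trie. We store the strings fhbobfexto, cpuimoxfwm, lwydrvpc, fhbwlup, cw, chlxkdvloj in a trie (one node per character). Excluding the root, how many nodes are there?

42

Insert word by word; a character creates a node only if that edge doesn't already exist:
  "fhbobfexto" → 10 new (f, h, b, o, b, f, e, x, t, o)
  "cpuimoxfwm" → 10 new (c, p, u, i, m, o, x, f, w, m)
  "lwydrvpc" → 8 new (l, w, y, d, r, v, p, c)
  "fhbwlup" → prefix "fhb" already present; 4 new (w, l, u, p)
  "cw" → prefix "c" already present; 1 new (w)
  "chlxkdvloj" → prefix "c" already present; 9 new (h, l, x, k, d, v, l, o, j)
Total nodes = 10 + 10 + 8 + 4 + 1 + 9 = 42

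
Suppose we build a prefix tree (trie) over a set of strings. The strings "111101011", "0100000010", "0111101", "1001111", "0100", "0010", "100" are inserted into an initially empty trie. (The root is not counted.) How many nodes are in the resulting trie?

Trace insertions, counting only characters that open a new branch:
  "111101011" → 9 new (1, 1, 1, 1, 0, 1, 0, 1, 1)
  "0100000010" → 10 new (0, 1, 0, 0, 0, 0, 0, 0, 1, 0)
  "0111101" → prefix "01" already present; 5 new (1, 1, 1, 0, 1)
  "1001111" → prefix "1" already present; 6 new (0, 0, 1, 1, 1, 1)
  "0100" → prefix "0100" already present; 0 new (none)
  "0010" → prefix "0" already present; 3 new (0, 1, 0)
  "100" → prefix "100" already present; 0 new (none)
Total nodes = 9 + 10 + 5 + 6 + 0 + 3 + 0 = 33

33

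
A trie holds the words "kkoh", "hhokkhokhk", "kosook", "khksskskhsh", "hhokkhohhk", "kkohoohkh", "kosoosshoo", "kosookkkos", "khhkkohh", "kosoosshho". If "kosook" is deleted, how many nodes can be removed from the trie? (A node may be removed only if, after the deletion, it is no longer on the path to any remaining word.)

After clearing the end-marker at "kosook", prune upward until reaching a node still needed by another word.
Every node on "kosook" is still needed (e.g. by "kosookkkos"), so nothing is freed.
Nodes removed: 0

0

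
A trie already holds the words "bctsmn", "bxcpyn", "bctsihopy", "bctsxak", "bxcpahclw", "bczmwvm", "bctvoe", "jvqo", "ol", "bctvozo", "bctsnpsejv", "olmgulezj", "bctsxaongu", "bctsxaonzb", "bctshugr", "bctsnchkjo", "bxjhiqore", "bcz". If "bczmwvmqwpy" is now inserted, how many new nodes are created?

4

Walking "bczmwvmqwpy" from the root, the first 7 characters ("bczmwvm") follow existing edges; "q" is the first miss.
So 11 − 7 = 4 new nodes.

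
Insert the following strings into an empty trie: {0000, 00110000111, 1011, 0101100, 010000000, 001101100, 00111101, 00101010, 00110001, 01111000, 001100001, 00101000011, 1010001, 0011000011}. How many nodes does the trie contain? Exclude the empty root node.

Count nodes per top-level branch (shared prefixes stored once):
  '0'-branch (0000, 00101000011, 00101010, 001100001, 0011000011, 00110000111, 00110001, 001101100, 00111101, 010000000, 0101100, 01111000): 50 nodes
  '1'-branch (1010001, 1011): 8 nodes
Sum: 58

58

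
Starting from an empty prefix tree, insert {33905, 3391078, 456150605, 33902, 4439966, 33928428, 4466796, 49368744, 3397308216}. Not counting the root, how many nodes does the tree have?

49

For each word, the new-node count is its length minus the longest prefix already in the trie:
  "33905" → 5 new (3, 3, 9, 0, 5)
  "3391078" → prefix "339" already present; 4 new (1, 0, 7, 8)
  "456150605" → 9 new (4, 5, 6, 1, 5, 0, 6, 0, 5)
  "33902" → prefix "3390" already present; 1 new (2)
  "4439966" → prefix "4" already present; 6 new (4, 3, 9, 9, 6, 6)
  "33928428" → prefix "339" already present; 5 new (2, 8, 4, 2, 8)
  "4466796" → prefix "44" already present; 5 new (6, 6, 7, 9, 6)
  "49368744" → prefix "4" already present; 7 new (9, 3, 6, 8, 7, 4, 4)
  "3397308216" → prefix "339" already present; 7 new (7, 3, 0, 8, 2, 1, 6)
Total nodes = 5 + 4 + 9 + 1 + 6 + 5 + 5 + 7 + 7 = 49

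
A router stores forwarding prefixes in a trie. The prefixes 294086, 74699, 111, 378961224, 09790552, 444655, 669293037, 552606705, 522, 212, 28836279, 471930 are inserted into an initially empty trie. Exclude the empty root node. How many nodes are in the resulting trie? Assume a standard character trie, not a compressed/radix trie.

Count nodes per top-level branch (shared prefixes stored once):
  '0'-branch (09790552): 8 nodes
  '1'-branch (111): 3 nodes
  '2'-branch (212, 28836279, 294086): 15 nodes
  '3'-branch (378961224): 9 nodes
  '4'-branch (444655, 471930): 11 nodes
  '5'-branch (522, 552606705): 11 nodes
  '6'-branch (669293037): 9 nodes
  '7'-branch (74699): 5 nodes
Sum: 71

71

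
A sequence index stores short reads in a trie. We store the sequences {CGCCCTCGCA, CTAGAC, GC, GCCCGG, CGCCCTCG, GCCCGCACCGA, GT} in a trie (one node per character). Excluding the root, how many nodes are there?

28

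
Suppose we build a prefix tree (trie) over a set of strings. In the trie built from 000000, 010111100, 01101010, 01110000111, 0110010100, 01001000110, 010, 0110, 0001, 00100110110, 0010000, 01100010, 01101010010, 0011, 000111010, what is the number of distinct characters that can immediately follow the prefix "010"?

2

The children of the "010" node are the distinct next characters among strings starting with "010".
Characters that immediately follow "010" among the stored strings: {0, 1}.
That node has 2 child edges.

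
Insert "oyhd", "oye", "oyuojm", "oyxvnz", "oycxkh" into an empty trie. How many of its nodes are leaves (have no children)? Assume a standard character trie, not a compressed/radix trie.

Leaves are exactly the stored words that no other stored word extends.
Those words: "oycxkh", "oye", "oyhd", "oyuojm", "oyxvnz"
Leaf count: 5

5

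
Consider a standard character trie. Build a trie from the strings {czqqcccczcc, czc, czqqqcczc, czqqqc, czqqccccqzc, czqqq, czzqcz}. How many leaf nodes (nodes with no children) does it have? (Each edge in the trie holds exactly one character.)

5

Leaves are exactly the stored words that no other stored word extends.
Those words: "czc", "czqqccccqzc", "czqqcccczcc", "czqqqcczc", "czzqcz"
Leaf count: 5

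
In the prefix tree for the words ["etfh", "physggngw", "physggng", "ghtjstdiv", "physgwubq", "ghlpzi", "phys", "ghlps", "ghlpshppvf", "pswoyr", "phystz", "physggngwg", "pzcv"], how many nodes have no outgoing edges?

A leaf is a node with no children — equivalently, the end of a word that is not a proper prefix of any other stored word.
Those words: "etfh", "ghlpshppvf", "ghlpzi", "ghtjstdiv", "physggngwg", "physgwubq", "phystz", "pswoyr", "pzcv"
Leaf count: 9

9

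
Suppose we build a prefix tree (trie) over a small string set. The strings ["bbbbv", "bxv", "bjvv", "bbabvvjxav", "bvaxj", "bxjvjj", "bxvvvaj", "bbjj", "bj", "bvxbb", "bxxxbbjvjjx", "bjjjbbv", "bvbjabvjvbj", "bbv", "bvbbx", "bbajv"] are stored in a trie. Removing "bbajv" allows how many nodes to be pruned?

2

A node on "bbajv"'s path can go only if nothing else ends at it or branches off below it.
The suffix "jv" (2 nodes) is used only by "bbajv"; the node for "bba" still has the child "b", so pruning stops there.
Nodes removed: 2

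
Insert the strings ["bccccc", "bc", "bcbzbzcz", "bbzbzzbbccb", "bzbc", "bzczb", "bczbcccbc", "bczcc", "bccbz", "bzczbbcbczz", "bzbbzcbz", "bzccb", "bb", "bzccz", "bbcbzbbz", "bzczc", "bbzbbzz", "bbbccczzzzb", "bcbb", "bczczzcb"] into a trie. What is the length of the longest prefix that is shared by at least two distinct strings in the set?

5

Look for the deepest trie node that still has at least two words in its subtree.
"bzczb" and "bzczbbcbczz" agree on "bzczb" (5 characters) before diverging; nothing deeper is shared.
Longest shared-prefix length: 5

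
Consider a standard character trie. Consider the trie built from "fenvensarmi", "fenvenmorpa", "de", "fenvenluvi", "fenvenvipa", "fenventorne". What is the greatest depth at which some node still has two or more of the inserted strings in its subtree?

6

Equivalently: take the maximum, over all pairs, of their longest common prefix length.
"fenvenluvi" and "fenvenmorpa" agree on "fenven" (6 characters) before diverging; nothing deeper is shared.
Longest shared-prefix length: 6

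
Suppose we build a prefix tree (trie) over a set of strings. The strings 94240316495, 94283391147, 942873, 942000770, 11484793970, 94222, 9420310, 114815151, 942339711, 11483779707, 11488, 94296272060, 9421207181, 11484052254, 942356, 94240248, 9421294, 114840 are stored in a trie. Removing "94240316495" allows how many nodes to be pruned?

A node on "94240316495"'s path can go only if nothing else ends at it or branches off below it.
The suffix "316495" (6 nodes) is used only by "94240316495"; the node for "94240" still has the child "2", so pruning stops there.
Nodes removed: 6

6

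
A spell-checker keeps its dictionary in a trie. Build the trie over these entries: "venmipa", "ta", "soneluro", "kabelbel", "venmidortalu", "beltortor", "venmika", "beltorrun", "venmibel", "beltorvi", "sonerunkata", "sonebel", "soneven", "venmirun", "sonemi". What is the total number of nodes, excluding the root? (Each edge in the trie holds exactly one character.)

Trace insertions, counting only characters that open a new branch:
  "venmipa" → 7 new (v, e, n, m, i, p, a)
  "ta" → 2 new (t, a)
  "soneluro" → 8 new (s, o, n, e, l, u, r, o)
  "kabelbel" → 8 new (k, a, b, e, l, b, e, l)
  "venmidortalu" → prefix "venmi" already present; 7 new (d, o, r, t, a, l, u)
  "beltortor" → 9 new (b, e, l, t, o, r, t, o, r)
  "venmika" → prefix "venmi" already present; 2 new (k, a)
  "beltorrun" → prefix "beltor" already present; 3 new (r, u, n)
  "venmibel" → prefix "venmi" already present; 3 new (b, e, l)
  "beltorvi" → prefix "beltor" already present; 2 new (v, i)
  "sonerunkata" → prefix "sone" already present; 7 new (r, u, n, k, a, t, a)
  "sonebel" → prefix "sone" already present; 3 new (b, e, l)
  "soneven" → prefix "sone" already present; 3 new (v, e, n)
  "venmirun" → prefix "venmi" already present; 3 new (r, u, n)
  "sonemi" → prefix "sone" already present; 2 new (m, i)
Total nodes = 7 + 2 + 8 + 8 + 7 + 9 + 2 + 3 + 3 + 2 + 7 + 3 + 3 + 3 + 2 = 69

69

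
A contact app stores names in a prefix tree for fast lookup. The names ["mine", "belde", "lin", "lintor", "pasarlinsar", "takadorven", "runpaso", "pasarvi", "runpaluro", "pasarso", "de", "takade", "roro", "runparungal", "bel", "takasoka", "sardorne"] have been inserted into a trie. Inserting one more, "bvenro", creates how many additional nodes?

Walking "bvenro" from the root, the first 1 characters ("b") follow existing edges; "v" is the first miss.
Each of the 5 remaining characters creates one node.

5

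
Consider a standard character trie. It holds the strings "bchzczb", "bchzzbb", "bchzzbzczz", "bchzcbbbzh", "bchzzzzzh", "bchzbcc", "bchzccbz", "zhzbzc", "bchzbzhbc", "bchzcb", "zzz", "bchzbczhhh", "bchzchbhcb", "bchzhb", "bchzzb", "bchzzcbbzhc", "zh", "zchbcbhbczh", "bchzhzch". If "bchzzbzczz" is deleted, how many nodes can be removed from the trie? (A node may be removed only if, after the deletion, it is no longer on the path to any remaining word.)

Walk "bchzzbzczz" from the leaf back toward the root, removing each node that no remaining word uses.
The suffix "zczz" (4 nodes) is used only by "bchzzbzczz"; the node for "bchzzb" still has the child "b", so pruning stops there.
Nodes removed: 4

4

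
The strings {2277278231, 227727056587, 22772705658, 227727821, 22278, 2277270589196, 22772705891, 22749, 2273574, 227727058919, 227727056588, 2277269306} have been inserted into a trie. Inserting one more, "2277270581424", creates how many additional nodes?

Walking "2277270581424" from the root, the first 9 characters ("227727058") follow existing edges; "1" is the first miss.
New nodes needed: |"2277270581424"| − 9 = 13 − 9 = 4.

4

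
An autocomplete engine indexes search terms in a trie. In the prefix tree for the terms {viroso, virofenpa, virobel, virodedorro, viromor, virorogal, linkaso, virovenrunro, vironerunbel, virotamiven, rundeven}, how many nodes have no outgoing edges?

A leaf is a node with no children — equivalently, the end of a word that is not a proper prefix of any other stored word.
Those words: "linkaso", "rundeven", "virobel", "virodedorro", "virofenpa", "viromor", "vironerunbel", "virorogal", "viroso", "virotamiven", "virovenrunro"
Leaf count: 11

11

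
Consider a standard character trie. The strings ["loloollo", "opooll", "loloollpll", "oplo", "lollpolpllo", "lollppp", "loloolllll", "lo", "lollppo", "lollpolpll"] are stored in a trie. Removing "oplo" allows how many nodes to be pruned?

A node on "oplo"'s path can go only if nothing else ends at it or branches off below it.
The suffix "lo" (2 nodes) is used only by "oplo"; the node for "op" still has the child "o", so pruning stops there.
Nodes removed: 2

2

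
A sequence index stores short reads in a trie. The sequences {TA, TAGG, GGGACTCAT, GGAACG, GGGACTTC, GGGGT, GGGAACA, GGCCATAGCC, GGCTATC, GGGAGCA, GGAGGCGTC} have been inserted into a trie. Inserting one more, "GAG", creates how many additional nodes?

Walking "GAG" from the root, the first 1 characters ("G") follow existing edges; "A" is the first miss.
So 3 − 1 = 2 new nodes.

2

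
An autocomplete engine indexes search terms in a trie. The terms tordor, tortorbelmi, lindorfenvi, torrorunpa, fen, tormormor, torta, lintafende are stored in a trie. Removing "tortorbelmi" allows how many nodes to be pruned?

7

Walk "tortorbelmi" from the leaf back toward the root, removing each node that no remaining word uses.
The suffix "orbelmi" (7 nodes) is used only by "tortorbelmi"; the node for "tort" still has the child "a", so pruning stops there.
Nodes removed: 7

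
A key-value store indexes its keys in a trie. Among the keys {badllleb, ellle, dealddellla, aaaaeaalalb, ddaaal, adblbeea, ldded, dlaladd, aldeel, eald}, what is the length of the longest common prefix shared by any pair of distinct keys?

1

The deepest shared node is where two words last agree before diverging.
e.g. "aaaaeaalalb" and "adblbeea" share the prefix "a" of length 1; no pair shares a longer one.
Longest shared-prefix length: 1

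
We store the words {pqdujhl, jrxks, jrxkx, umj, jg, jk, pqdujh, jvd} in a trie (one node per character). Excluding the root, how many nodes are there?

Count nodes per top-level branch (shared prefixes stored once):
  'j'-branch (jg, jk, jrxks, jrxkx, jvd): 10 nodes
  'p'-branch (pqdujh, pqdujhl): 7 nodes
  'u'-branch (umj): 3 nodes
Sum: 20

20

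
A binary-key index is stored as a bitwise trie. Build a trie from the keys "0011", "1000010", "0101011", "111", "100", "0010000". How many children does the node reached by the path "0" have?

The children of the "0" node are the distinct next characters among strings starting with "0".
Characters that immediately follow "0" among the stored strings: {0, 1}.
That node has 2 child edges.

2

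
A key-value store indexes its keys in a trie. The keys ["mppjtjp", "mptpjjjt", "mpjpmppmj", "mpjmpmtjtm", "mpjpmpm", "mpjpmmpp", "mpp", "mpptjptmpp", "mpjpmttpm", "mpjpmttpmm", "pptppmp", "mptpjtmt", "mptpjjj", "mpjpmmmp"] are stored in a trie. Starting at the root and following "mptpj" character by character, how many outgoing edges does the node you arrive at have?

2

Follow the path "mptpj" to its node, then look at its outgoing edges.
Distinct next characters after "mptpj": j, t.
That node has 2 child edges.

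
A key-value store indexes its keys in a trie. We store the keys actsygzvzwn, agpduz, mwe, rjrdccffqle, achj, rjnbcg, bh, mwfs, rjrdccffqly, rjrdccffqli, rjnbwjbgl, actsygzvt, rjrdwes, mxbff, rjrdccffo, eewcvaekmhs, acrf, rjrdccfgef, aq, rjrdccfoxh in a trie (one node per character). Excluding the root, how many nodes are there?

76

Trace insertions, counting only characters that open a new branch:
  "actsygzvzwn" → 11 new (a, c, t, s, y, g, z, v, z, w, n)
  "agpduz" → prefix "a" already present; 5 new (g, p, d, u, z)
  "mwe" → 3 new (m, w, e)
  "rjrdccffqle" → 11 new (r, j, r, d, c, c, f, f, q, l, e)
  "achj" → prefix "ac" already present; 2 new (h, j)
  "rjnbcg" → prefix "rj" already present; 4 new (n, b, c, g)
  "bh" → 2 new (b, h)
  "mwfs" → prefix "mw" already present; 2 new (f, s)
  "rjrdccffqly" → prefix "rjrdccffql" already present; 1 new (y)
  "rjrdccffqli" → prefix "rjrdccffql" already present; 1 new (i)
  "rjnbwjbgl" → prefix "rjnb" already present; 5 new (w, j, b, g, l)
  "actsygzvt" → prefix "actsygzv" already present; 1 new (t)
  "rjrdwes" → prefix "rjrd" already present; 3 new (w, e, s)
  "mxbff" → prefix "m" already present; 4 new (x, b, f, f)
  "rjrdccffo" → prefix "rjrdccff" already present; 1 new (o)
  "eewcvaekmhs" → 11 new (e, e, w, c, v, a, e, k, m, h, s)
  "acrf" → prefix "ac" already present; 2 new (r, f)
  "rjrdccfgef" → prefix "rjrdccf" already present; 3 new (g, e, f)
  "aq" → prefix "a" already present; 1 new (q)
  "rjrdccfoxh" → prefix "rjrdccf" already present; 3 new (o, x, h)
Total nodes = 11 + 5 + 3 + 11 + 2 + 4 + 2 + 2 + 1 + 1 + 5 + 1 + 3 + 4 + 1 + 11 + 2 + 3 + 1 + 3 = 76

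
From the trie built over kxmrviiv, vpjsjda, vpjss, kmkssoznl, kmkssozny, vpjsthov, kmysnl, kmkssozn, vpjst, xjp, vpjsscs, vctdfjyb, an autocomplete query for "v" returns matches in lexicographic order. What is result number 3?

vpjss

Filter for "v…" and sort: "vctdfjyb", "vpjsjda", "vpjss", "vpjsscs", "vpjst", "vpjsthov"
Position 3: vpjss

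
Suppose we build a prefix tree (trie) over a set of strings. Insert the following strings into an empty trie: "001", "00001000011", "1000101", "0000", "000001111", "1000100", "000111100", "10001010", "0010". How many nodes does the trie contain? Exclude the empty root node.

Count nodes per top-level branch (shared prefixes stored once):
  '0'-branch (0000, 000001111, 00001000011, 000111100, 001, 0010): 24 nodes
  '1'-branch (1000100, 1000101, 10001010): 9 nodes
Sum: 33

33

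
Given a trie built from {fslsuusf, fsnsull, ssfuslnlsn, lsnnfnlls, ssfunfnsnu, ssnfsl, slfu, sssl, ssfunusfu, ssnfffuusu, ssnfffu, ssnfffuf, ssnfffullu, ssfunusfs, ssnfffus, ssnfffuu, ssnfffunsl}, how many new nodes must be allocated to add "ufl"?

"ufl" shares no prefix with any stored word, so all 3 characters open new nodes.
3 − 0 = 3 new nodes.

3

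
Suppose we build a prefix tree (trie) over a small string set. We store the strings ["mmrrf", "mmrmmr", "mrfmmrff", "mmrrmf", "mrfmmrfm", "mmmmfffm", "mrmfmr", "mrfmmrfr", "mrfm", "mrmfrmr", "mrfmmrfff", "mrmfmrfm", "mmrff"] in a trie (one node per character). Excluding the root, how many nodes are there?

37

Count nodes per top-level branch (shared prefixes stored once):
  'm'-branch (mmmmfffm, mmrff, mmrmmr, mmrrf, mmrrmf, mrfm, mrfmmrff, mrfmmrfff, mrfmmrfm, mrfmmrfr, mrmfmr, mrmfmrfm, mrmfrmr): 37 nodes
Sum: 37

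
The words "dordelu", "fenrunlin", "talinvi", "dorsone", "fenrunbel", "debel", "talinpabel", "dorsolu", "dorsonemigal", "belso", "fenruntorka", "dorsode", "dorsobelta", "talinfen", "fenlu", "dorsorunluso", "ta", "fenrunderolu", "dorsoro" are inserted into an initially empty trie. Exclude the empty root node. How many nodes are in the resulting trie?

Insert word by word; a character creates a node only if that edge doesn't already exist:
  "dordelu" → 7 new (d, o, r, d, e, l, u)
  "fenrunlin" → 9 new (f, e, n, r, u, n, l, i, n)
  "talinvi" → 7 new (t, a, l, i, n, v, i)
  "dorsone" → prefix "dor" already present; 4 new (s, o, n, e)
  "fenrunbel" → prefix "fenrun" already present; 3 new (b, e, l)
  "debel" → prefix "d" already present; 4 new (e, b, e, l)
  "talinpabel" → prefix "talin" already present; 5 new (p, a, b, e, l)
  "dorsolu" → prefix "dorso" already present; 2 new (l, u)
  "dorsonemigal" → prefix "dorsone" already present; 5 new (m, i, g, a, l)
  "belso" → 5 new (b, e, l, s, o)
  "fenruntorka" → prefix "fenrun" already present; 5 new (t, o, r, k, a)
  "dorsode" → prefix "dorso" already present; 2 new (d, e)
  "dorsobelta" → prefix "dorso" already present; 5 new (b, e, l, t, a)
  "talinfen" → prefix "talin" already present; 3 new (f, e, n)
  "fenlu" → prefix "fen" already present; 2 new (l, u)
  "dorsorunluso" → prefix "dorso" already present; 7 new (r, u, n, l, u, s, o)
  "ta" → prefix "ta" already present; 0 new (none)
  "fenrunderolu" → prefix "fenrun" already present; 6 new (d, e, r, o, l, u)
  "dorsoro" → prefix "dorsor" already present; 1 new (o)
Total nodes = 7 + 9 + 7 + 4 + 3 + 4 + 5 + 2 + 5 + 5 + 5 + 2 + 5 + 3 + 2 + 7 + 0 + 6 + 1 = 82

82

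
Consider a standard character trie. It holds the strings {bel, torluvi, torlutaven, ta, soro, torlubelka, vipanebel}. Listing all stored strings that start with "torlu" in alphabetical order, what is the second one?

torlutaven

Filter for "torlu…" and sort: "torlubelka", "torlutaven", "torluvi"
The 2nd is torlutaven.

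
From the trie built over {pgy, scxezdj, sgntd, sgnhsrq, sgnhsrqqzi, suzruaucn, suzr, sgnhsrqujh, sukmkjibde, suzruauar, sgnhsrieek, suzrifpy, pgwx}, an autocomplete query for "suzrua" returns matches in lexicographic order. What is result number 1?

Words with prefix "suzrua", in lexicographic order: "suzruauar", "suzruaucn"
Position 1: suzruauar

suzruauar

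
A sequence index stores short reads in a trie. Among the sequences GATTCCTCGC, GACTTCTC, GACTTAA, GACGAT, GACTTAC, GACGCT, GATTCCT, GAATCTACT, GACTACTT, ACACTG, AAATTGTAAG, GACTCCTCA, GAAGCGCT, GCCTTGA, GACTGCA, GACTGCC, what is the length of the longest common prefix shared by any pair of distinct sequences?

Look for the deepest trie node that still has at least two words in its subtree.
e.g. "GATTCCT" and "GATTCCTCGC" share the prefix "GATTCCT" of length 7; no pair shares a longer one.
Longest shared-prefix length: 7

7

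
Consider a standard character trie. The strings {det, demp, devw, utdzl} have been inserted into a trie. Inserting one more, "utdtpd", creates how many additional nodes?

The longest prefix of "utdtpd" already in the trie is "utd" (length 3).
So 6 − 3 = 3 new nodes.

3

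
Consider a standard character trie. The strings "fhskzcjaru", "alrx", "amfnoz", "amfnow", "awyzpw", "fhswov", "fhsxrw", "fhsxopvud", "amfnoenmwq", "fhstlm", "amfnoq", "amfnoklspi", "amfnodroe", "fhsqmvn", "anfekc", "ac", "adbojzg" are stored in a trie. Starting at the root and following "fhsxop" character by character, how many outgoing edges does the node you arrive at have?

Walk "fhsxop" from the root, arriving at one node.
Distinct next characters after "fhsxop": v.
That node has 1 child edge.

1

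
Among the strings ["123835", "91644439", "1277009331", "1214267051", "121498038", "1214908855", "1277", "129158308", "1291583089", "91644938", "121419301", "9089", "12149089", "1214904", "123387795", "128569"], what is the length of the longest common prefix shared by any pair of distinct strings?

9

The deepest shared node is where two words last agree before diverging.
e.g. "129158308" and "1291583089" share the prefix "129158308" of length 9; no pair shares a longer one.
Longest shared-prefix length: 9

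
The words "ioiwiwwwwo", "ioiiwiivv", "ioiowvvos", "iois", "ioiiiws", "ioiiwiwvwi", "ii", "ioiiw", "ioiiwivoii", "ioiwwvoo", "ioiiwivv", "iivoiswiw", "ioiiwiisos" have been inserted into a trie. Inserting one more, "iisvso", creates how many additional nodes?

The longest prefix of "iisvso" already in the trie is "ii" (length 2).
New nodes needed: |"iisvso"| − 2 = 6 − 2 = 4.

4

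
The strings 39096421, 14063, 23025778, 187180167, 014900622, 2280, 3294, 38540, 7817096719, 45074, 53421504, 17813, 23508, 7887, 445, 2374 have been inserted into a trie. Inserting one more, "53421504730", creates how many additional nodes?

3

"53421504" is already a path in the trie; the remaining "730" must be added.
So 11 − 8 = 3 new nodes.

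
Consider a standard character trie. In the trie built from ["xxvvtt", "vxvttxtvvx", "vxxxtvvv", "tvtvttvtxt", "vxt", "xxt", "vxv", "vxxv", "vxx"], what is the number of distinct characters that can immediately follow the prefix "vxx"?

The children of the "vxx" node are the distinct next characters among strings starting with "vxx".
Characters that immediately follow "vxx" among the stored strings: {v, x}.
That node has 2 child edges.

2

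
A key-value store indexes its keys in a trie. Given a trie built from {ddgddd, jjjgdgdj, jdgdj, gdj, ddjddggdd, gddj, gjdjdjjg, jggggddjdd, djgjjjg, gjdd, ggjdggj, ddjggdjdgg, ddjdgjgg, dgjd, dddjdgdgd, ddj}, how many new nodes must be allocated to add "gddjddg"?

3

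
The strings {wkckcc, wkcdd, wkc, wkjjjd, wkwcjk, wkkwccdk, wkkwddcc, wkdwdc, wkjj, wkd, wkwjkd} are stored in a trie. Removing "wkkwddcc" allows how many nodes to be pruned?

A node on "wkkwddcc"'s path can go only if nothing else ends at it or branches off below it.
The suffix "ddcc" (4 nodes) is used only by "wkkwddcc"; the node for "wkkw" still has the child "c", so pruning stops there.
Nodes removed: 4

4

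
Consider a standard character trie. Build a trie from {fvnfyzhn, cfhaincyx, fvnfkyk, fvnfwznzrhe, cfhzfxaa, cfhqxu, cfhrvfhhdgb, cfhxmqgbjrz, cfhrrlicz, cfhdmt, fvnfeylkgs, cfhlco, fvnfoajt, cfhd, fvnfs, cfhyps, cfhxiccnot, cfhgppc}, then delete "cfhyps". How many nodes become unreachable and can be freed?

3

Walk "cfhyps" from the leaf back toward the root, removing each node that no remaining word uses.
The suffix "yps" (3 nodes) is used only by "cfhyps"; the node for "cfh" still has the child "a", so pruning stops there.
Nodes removed: 3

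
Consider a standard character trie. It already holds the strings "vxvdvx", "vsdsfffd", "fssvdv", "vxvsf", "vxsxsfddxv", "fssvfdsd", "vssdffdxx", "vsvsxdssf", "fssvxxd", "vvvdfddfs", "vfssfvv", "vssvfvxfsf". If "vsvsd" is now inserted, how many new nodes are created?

1

The longest prefix of "vsvsd" already in the trie is "vsvs" (length 4).
New nodes needed: |"vsvsd"| − 4 = 5 − 4 = 1.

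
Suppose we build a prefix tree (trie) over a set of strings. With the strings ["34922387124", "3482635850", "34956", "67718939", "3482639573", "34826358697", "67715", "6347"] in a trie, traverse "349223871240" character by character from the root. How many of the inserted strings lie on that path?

Walk "349223871240" from the root; an end-of-word marker is hit whenever a stored word is a prefix of "349223871240".
Prefixes of the query that are stored words: "34922387124"
Count: 1

1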